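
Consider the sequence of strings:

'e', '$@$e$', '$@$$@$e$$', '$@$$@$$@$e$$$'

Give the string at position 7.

Every step adds $@$ to the front and $ to the end of the previous string.
From $@$$@$$@$e$$$, 3 further steps: $@$$@$$@$e$$$ → $@$$@$$@$$@$e$$$$ → $@$$@$$@$$@$$@$e$$$$$ → (answer).

$@$$@$$@$$@$$@$$@$e$$$$$$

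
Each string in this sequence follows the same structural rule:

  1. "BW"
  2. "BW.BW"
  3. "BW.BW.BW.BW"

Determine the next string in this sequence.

s(k+1) = s(k)·.·s(k) — each term doubles the last with '.' between the halves.
Doubling BW.BW.BW.BW with '.' between the halves:

BW.BW.BW.BW.BW.BW.BW.BW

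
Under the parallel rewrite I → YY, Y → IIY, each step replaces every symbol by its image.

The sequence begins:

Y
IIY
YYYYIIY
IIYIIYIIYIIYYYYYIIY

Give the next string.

YYYYIIYYYYYIIYYYYYIIYYYYYIIYIIYIIYIIYIIYYYYYIIY

Replace each of the 19 characters of IIYIIYIIYIIYYYYYIIY in place — YY YY IIY YY YY IIY YY YY IIY YY YY IIY IIY IIY IIY IIY YY YY IIY — and concatenate.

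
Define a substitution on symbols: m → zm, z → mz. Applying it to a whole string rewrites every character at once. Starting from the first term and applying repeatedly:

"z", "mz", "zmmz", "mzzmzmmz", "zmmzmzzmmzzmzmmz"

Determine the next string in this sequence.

φ(zmmzmzzmmzzmzmmz) expands symbol-by-symbol to mz zm zm mz zm mz mz zm zm mz mz zm mz zm zm mz; joining the 16 pieces gives the next term.

mzzmzmmzzmmzmzzmzmmzmzzmmzzmzmmz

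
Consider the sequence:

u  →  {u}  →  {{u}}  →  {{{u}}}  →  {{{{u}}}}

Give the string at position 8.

Each term wraps the previous one in { on the left and } on the right.
From {{{{u}}}}, 3 further steps: {{{{u}}}} → {{{{{u}}}}} → {{{{{{u}}}}}} → (answer).

{{{{{{{u}}}}}}}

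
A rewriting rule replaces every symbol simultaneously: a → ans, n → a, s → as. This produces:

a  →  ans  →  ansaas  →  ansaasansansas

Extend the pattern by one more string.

Rewriting the 14 symbols of ansaasansansas one by one yields ans a as ans ans as ans a as ans a as ans as; concatenated:

ansaasansansasansaasansaasansas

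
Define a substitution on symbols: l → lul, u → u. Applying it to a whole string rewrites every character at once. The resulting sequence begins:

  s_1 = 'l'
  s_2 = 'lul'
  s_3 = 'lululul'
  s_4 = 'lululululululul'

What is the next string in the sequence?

φ(lululululululul) expands symbol-by-symbol to lul u lul u lul u lul u lul u lul u lul u lul; joining the 15 pieces gives the next term.

lululululululululululululululul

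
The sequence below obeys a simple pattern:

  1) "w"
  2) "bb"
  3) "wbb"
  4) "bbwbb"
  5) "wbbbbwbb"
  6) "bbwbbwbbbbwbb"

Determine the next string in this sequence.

wbbbbwbbbbwbbwbbbbwbb

From term 3 onward, concatenate the second-to-last term with the last: w·bb = wbb, bb·wbb = bbwbb, …
Continuing: wbbbbwbb · bbwbbwbbbbwbb gives term 7.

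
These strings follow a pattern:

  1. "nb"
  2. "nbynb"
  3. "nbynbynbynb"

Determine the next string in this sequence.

Each string is two copies of the previous one joined by 'y'.
Doubling nbynbynbynb with 'y' between the halves:

nbynbynbynbynbynbynbynb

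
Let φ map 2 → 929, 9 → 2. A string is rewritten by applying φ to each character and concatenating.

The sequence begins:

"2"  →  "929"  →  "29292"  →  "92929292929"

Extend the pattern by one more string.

292929292929292929292

Rewriting each symbol of 92929292929: 9→2, 2→929, 9→2, 2→929, 9→2, 2→929, 9→2, 2→929, 9→2, 2→929, 9→2, which concatenates to 2 929 2 929 2 929 2 929 2 929 2.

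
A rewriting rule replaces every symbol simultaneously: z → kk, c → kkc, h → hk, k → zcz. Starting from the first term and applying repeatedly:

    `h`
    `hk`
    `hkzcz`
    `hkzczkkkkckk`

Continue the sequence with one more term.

hkzczkkkkckkzczzczzczzczkkczczzcz

Rewriting each symbol of hkzczkkkkckk: h→hk, k→zcz, z→kk, c→kkc, z→kk, k→zcz, k→zcz, k→zcz, k→zcz, c→kkc, k→zcz, k→zcz, which concatenates to hk zcz kk kkc kk zcz zcz zcz zcz kkc zcz zcz.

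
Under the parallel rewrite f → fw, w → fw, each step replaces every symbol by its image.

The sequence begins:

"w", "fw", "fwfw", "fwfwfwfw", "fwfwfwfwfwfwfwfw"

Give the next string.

Rewriting the 16 symbols of fwfwfwfwfwfwfwfw one by one yields fw fw fw fw fw fw fw fw fw fw fw fw fw fw fw fw; concatenated:

fwfwfwfwfwfwfwfwfwfwfwfwfwfwfwfw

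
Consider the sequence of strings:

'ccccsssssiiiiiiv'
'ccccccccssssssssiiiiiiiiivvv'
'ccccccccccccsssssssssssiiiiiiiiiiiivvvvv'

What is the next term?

ccccccccccccccccssssssssssssssiiiiiiiiiiiiiiivvvvvvv

Reading off run lengths: c runs 4, 8, 12; s runs 5, 8, 11; i runs 6, 9, 12; v runs 1, 3, 5 — each is linear in n (n = 1, 2, …).
For the next term, n = 4, so the run lengths are 16, 14, 15, 7.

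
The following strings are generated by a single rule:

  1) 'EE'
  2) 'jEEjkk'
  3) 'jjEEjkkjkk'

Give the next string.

s(k+1) = j·s(k)·jkk, so each term gains j as a prefix and jkk as a suffix.
One more step from jjEEjkkjkk gives the answer.

jjjEEjkkjkkjkk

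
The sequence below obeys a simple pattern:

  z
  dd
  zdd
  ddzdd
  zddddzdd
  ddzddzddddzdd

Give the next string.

This is a Fibonacci-style word recurrence s(k) = s(k−2)·s(k−1): e.g. z·dd = zdd.
Continuing: zddddzdd · ddzddzddddzdd gives term 7.

zddddzddddzddzddddzdd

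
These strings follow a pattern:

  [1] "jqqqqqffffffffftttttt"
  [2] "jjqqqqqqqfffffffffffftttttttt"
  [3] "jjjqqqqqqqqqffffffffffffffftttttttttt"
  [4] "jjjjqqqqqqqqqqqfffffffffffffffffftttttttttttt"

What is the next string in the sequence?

Each string has the form j^{n-2} q^{2n-1} f^{3n} t^{2n}, where the shown terms are n = 3, 4, 5, 6.
For the next term, n = 7, so the run lengths are 5, 13, 21, 14.

jjjjjqqqqqqqqqqqqqffffffffffffffffffffftttttttttttttt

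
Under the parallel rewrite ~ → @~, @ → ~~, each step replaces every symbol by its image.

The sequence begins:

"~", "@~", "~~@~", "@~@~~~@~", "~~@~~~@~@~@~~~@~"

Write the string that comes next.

Replace each of the 16 characters of ~~@~~~@~@~@~~~@~ in place — @~ @~ ~~ @~ @~ @~ ~~ @~ ~~ @~ ~~ @~ @~ @~ ~~ @~ — and concatenate.

@~@~~~@~@~@~~~@~~~@~~~@~@~@~~~@~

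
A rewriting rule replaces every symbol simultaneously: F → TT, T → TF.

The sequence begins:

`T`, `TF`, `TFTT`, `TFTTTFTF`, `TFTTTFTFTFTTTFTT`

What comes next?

Rewriting the 16 symbols of TFTTTFTFTFTTTFTT one by one yields TF TT TF TF TF TT TF TT TF TT TF TF TF TT TF TF; concatenated:

TFTTTFTFTFTTTFTTTFTTTFTFTFTTTFTF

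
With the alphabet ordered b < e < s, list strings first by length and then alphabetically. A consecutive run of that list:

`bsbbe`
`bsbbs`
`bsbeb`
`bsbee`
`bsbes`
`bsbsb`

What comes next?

Treat bsbsb as a base-3 numeral over the given alphabet and add one, carrying through any trailing s's.

bsbse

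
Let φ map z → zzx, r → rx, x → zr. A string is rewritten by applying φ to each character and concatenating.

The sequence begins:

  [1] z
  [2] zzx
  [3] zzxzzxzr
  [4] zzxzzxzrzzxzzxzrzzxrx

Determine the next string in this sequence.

Rewriting the 21 symbols of zzxzzxzrzzxzzxzrzzxrx one by one yields zzx zzx zr zzx zzx zr zzx rx zzx zzx zr zzx zzx zr zzx rx zzx zzx zr rx zr; concatenated:

zzxzzxzrzzxzzxzrzzxrxzzxzzxzrzzxzzxzrzzxrxzzxzzxzrrxzr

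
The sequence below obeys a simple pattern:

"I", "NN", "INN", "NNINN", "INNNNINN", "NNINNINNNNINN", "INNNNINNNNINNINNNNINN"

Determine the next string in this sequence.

NNINNINNNNINNINNNNINNNNINNINNNNINN

Each term (from the third on) is the two preceding terms concatenated in order: term 3 = I·NN = INN.
Continuing: NNINNINNNNINN · INNNNINNNNINNINNNNINN gives term 8.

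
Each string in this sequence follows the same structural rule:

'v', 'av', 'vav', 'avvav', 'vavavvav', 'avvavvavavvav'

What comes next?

This is a Fibonacci-style word recurrence s(k) = s(k−2)·s(k−1): e.g. v·av = vav.
Continuing: vavavvav · avvavvavavvav gives term 7.

vavavvavavvavvavavvav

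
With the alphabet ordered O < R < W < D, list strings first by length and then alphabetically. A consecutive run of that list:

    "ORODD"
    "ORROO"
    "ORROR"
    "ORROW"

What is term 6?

ORRRO

Continuing the enumeration 2 steps past ORROW: ORROW → ORROD → (answer).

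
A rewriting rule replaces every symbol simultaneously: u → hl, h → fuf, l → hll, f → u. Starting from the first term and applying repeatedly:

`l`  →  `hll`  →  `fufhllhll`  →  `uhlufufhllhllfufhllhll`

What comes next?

hlfufhllhluhlufufhllhllfufhllhlluhlufufhllhllfufhllhll

Replace each of the 22 characters of uhlufufhllhllfufhllhll in place — hl fuf hll hl u hl u fuf hll hll fuf hll hll u hl u fuf hll hll fuf hll hll — and concatenate.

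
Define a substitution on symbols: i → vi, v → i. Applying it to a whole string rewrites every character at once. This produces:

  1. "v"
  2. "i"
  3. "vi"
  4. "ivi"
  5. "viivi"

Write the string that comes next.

Expanding viivi: v→i, i→vi, i→vi, v→i, i→vi. Concatenated: i vi vi i vi.

iviviivi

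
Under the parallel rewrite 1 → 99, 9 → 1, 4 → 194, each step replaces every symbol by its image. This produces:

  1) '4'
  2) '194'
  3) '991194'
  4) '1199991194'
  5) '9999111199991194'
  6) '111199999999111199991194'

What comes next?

Rewriting the 24 symbols of 111199999999111199991194 one by one yields 99 99 99 99 1 1 1 1 1 1 1 1 99 99 99 99 1 1 1 1 99 99 1 194; concatenated:

999999991111111199999999111199991194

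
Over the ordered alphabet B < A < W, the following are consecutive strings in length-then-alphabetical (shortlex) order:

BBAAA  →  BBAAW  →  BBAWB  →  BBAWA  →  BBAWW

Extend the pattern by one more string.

The successor of BBAWW increments the rightmost position that isn't already W and resets every position after it to B.

BBWBB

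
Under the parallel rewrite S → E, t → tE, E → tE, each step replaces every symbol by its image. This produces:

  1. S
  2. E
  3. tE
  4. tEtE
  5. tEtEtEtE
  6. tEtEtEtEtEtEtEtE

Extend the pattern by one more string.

tEtEtEtEtEtEtEtEtEtEtEtEtEtEtEtE

φ(tEtEtEtEtEtEtEtE) expands symbol-by-symbol to tE tE tE tE tE tE tE tE tE tE tE tE tE tE tE tE; joining the 16 pieces gives the next term.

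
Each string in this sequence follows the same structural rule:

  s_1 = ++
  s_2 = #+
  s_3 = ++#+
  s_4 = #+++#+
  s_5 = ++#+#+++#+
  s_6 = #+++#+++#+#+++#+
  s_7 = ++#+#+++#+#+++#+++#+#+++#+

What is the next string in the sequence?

From term 3 onward, concatenate the second-to-last term with the last: ++·#+ = ++#+, #+·++#+ = #+++#+, …
Continuing: #+++#+++#+#+++#+ · ++#+#+++#+#+++#+++#+#+++#+ gives term 8.

#+++#+++#+#+++#+++#+#+++#+#+++#+++#+#+++#+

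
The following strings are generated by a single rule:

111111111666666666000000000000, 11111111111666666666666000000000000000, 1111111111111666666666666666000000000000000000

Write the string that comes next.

111111111111111666666666666666666000000000000000000000

The n-th term is 2n+3 1's then 3n 6's then 3n+3 0's, where the shown terms are n = 3, 4, 5.
At n = 6 the blocks have lengths 15, 18, 21.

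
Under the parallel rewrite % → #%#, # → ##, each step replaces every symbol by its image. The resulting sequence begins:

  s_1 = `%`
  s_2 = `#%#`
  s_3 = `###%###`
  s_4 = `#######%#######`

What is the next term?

Rewriting the 15 symbols of #######%####### one by one yields ## ## ## ## ## ## ## #%# ## ## ## ## ## ## ##; concatenated:

###############%###############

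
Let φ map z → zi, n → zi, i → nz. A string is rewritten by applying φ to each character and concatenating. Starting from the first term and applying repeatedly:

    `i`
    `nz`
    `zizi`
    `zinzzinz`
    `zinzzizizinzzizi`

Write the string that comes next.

Replace each of the 16 characters of zinzzizizinzzizi in place — zi nz zi zi zi nz zi nz zi nz zi zi zi nz zi nz — and concatenate.

zinzzizizinzzinzzinzzizizinzzinz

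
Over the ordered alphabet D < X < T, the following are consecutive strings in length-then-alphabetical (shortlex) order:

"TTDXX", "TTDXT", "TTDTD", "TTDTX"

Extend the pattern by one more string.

Find the rightmost character of TTDTX below T, bump it to the next letter, and reset everything to its right to D.

TTDTT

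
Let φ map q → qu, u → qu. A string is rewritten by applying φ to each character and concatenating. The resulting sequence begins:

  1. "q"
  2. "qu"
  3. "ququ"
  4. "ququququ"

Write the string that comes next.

Apply φ to ququququ symbol by symbol: q→qu, u→qu, q→qu, u→qu, q→qu, u→qu, q→qu, u→qu; joined: qu qu qu qu qu qu qu qu.

ququququququququ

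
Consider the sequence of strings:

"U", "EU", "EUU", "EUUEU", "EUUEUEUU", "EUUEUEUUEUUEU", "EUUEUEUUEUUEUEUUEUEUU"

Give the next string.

EUUEUEUUEUUEUEUUEUEUUEUUEUEUUEUUEU

From term 3 onward, concatenate the last term with the second-to-last: EU·U = EUU, EUU·EU = EUUEU, …
Continuing: EUUEUEUUEUUEUEUUEUEUU · EUUEUEUUEUUEU gives term 8.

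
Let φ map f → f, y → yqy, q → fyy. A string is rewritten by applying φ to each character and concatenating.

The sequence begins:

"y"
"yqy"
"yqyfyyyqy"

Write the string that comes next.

Expanding yqyfyyyqy: y→yqy, q→fyy, y→yqy, f→f, y→yqy, y→yqy, y→yqy, q→fyy, y→yqy. Concatenated: yqy fyy yqy f yqy yqy yqy fyy yqy.

yqyfyyyqyfyqyyqyyqyfyyyqy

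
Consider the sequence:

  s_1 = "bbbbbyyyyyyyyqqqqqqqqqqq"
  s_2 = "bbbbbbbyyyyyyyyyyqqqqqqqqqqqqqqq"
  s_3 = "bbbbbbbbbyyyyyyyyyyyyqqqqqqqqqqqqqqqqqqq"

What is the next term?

The n-th term is 2n-1 b's then 2n+2 y's then 4n-1 q's, where the shown terms are n = 3, 4, 5.
At n = 6 the blocks have lengths 11, 14, 23.

bbbbbbbbbbbyyyyyyyyyyyyyyqqqqqqqqqqqqqqqqqqqqqqq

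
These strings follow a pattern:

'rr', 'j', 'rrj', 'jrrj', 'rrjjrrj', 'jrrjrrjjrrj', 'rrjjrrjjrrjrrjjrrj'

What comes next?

jrrjrrjjrrjrrjjrrjjrrjrrjjrrj

Each term (from the third on) is the two preceding terms concatenated in order: term 3 = rr·j = rrj.
Continuing: jrrjrrjjrrj · rrjjrrjjrrjrrjjrrj gives term 8.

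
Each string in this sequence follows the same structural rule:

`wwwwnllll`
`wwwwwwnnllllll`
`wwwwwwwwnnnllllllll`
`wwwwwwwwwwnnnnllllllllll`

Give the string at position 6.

Each string has the form w^{2n+2} n^{n} l^{2n+2} (n = 1, 2, …).
For term 6, n = 6, so the run lengths are 14, 6, 14.

wwwwwwwwwwwwwwnnnnnnllllllllllllll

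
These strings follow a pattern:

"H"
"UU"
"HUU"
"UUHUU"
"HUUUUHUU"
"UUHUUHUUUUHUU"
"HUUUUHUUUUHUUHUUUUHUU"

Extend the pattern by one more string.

UUHUUHUUUUHUUHUUUUHUUUUHUUHUUUUHUU

This is a Fibonacci-style word recurrence s(k) = s(k−2)·s(k−1): e.g. H·UU = HUU.
So term 8 is UUHUUHUUUUHUU·HUUUUHUUUUHUUHUUUUHUU.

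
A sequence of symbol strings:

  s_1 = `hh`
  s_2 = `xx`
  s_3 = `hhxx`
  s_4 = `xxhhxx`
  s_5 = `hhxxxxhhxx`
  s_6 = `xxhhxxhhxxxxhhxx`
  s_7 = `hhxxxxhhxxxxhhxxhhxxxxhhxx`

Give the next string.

xxhhxxhhxxxxhhxxhhxxxxhhxxxxhhxxhhxxxxhhxx

This is a Fibonacci-style word recurrence s(k) = s(k−2)·s(k−1): e.g. hh·xx = hhxx.
So term 8 is xxhhxxhhxxxxhhxx·hhxxxxhhxxxxhhxxhhxxxxhhxx.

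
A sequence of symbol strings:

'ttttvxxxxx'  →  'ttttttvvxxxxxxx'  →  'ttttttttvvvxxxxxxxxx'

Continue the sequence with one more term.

ttttttttttvvvvxxxxxxxxxxx

Reading off run lengths: t runs 4, 6, 8; v runs 1, 2, 3; x runs 5, 7, 9 — each is linear in n, where the shown terms are n = 2, 3, 4.
For the next term, n = 5, so the run lengths are 10, 4, 11.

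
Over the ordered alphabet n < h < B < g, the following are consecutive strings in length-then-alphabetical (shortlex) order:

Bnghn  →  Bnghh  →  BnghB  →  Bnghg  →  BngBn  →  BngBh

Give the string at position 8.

BngBg

Advancing 2 positions from BngBh through BngBh → BngBB reaches term 8.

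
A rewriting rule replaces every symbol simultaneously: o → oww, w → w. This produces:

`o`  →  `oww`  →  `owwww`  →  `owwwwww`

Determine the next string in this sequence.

owwwwwwww

Rewriting each symbol of owwwwww: o→oww, w→w, w→w, w→w, w→w, w→w, w→w, which concatenates to oww w w w w w w.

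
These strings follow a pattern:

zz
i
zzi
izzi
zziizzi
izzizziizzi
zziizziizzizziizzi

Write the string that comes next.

Each term (from the third on) is the two preceding terms concatenated in order: term 3 = zz·i = zzi.
So term 8 is izzizziizzi·zziizziizzizziizzi.

izzizziizzizziizziizzizziizzi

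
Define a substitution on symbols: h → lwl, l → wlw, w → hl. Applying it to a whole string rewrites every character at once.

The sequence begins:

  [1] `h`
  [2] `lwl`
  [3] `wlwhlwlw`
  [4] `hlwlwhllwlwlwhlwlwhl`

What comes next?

Rewriting the 20 symbols of hlwlwhllwlwlwhlwlwhl one by one yields lwl wlw hl wlw hl lwl wlw wlw hl wlw hl wlw hl lwl wlw hl wlw hl lwl wlw; concatenated:

lwlwlwhlwlwhllwlwlwwlwhlwlwhlwlwhllwlwlwhlwlwhllwlwlw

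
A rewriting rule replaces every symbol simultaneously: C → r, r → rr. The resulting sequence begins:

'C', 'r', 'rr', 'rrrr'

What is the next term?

Apply φ to rrrr symbol by symbol: r→rr, r→rr, r→rr, r→rr; joined: rr rr rr rr.

rrrrrrrr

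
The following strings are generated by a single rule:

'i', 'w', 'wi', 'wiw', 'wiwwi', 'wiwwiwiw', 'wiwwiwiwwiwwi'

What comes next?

wiwwiwiwwiwwiwiwwiwiw

Each term (from the third on) is the previous term followed by the one before it: term 3 = w·i = wi.
Continuing: wiwwiwiwwiwwi · wiwwiwiw gives term 8.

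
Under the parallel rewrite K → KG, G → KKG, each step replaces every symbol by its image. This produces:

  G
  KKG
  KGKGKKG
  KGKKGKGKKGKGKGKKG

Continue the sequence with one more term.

KGKKGKGKGKKGKGKKGKGKGKKGKGKKGKGKKGKGKGKKG

φ(KGKKGKGKKGKGKGKKG) expands symbol-by-symbol to KG KKG KG KG KKG KG KKG KG KG KKG KG KKG KG KKG KG KG KKG; joining the 17 pieces gives the next term.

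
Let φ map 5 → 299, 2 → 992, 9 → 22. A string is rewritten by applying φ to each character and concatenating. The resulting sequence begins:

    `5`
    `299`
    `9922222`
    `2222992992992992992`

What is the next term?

Rewriting the 19 symbols of 2222992992992992992 one by one yields 992 992 992 992 22 22 992 22 22 992 22 22 992 22 22 992 22 22 992; concatenated:

99299299299222229922222992222299222229922222992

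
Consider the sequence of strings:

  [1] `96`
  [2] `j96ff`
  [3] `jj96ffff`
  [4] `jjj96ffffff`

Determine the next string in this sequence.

s(k+1) = j·s(k)·ff, so each term gains j as a prefix and ff as a suffix.
Applying this once more to jjj96ffffff:

jjjj96ffffffff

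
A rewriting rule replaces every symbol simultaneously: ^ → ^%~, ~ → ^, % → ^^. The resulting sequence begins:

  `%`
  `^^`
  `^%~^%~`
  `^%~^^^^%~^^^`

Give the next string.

Expanding ^%~^^^^%~^^^: ^→^%~, %→^^, ~→^, ^→^%~, ^→^%~, ^→^%~, ^→^%~, %→^^, ~→^, ^→^%~, ^→^%~, ^→^%~. Concatenated: ^%~ ^^ ^ ^%~ ^%~ ^%~ ^%~ ^^ ^ ^%~ ^%~ ^%~.

^%~^^^^%~^%~^%~^%~^^^^%~^%~^%~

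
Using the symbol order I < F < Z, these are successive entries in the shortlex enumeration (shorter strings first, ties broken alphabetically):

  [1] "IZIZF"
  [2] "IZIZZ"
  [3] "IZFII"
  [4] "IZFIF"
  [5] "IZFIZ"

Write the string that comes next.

Find the rightmost character of IZFIZ below Z, bump it to the next letter, and reset everything to its right to I.

IZFFI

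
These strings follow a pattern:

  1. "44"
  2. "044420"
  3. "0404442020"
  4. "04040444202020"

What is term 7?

04040404040444202020202020

Each term wraps the previous one in 04 on the left and 20 on the right.
From 04040444202020, 3 further steps: 04040444202020 → 040404044420202020 → 0404040404442020202020 → (answer).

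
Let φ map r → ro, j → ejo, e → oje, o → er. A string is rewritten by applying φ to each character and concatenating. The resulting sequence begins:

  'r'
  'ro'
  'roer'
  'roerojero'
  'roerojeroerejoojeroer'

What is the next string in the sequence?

Replace each of the 21 characters of roerojeroerejoojeroer in place — ro er oje ro er ejo oje ro er oje ro oje ejo er er ejo oje ro er oje ro — and concatenate.

roerojeroerejoojeroerojeroojeejoererejoojeroerojero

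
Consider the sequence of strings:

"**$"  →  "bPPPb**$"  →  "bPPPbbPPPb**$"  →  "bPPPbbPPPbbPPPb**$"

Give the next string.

bPPPbbPPPbbPPPbbPPPb**$

The strings grow by a fixed prefix bPPPb each time.
One more step from bPPPbbPPPbbPPPb**$ gives the answer.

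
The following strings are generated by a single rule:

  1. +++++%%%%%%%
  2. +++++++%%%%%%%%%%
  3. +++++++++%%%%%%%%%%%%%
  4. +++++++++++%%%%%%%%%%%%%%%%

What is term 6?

Term n consists of 2n+1 +'s, followed by 3n+1 %'s, where the shown terms are n = 2, 3, 4, 5.
At n = 7 the blocks have lengths 15, 22.

+++++++++++++++%%%%%%%%%%%%%%%%%%%%%%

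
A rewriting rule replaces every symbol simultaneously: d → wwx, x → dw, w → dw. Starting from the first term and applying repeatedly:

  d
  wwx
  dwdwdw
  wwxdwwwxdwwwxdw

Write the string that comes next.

dwdwdwwwxdwdwdwdwwwxdwdwdwdwwwxdw

Replace each of the 15 characters of wwxdwwwxdwwwxdw in place — dw dw dw wwx dw dw dw dw wwx dw dw dw dw wwx dw — and concatenate.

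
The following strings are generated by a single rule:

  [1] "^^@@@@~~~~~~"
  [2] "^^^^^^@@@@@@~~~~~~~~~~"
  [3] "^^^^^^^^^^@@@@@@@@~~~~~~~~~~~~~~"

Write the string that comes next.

^^^^^^^^^^^^^^@@@@@@@@@@~~~~~~~~~~~~~~~~~~

Term n consists of 4n-2 ^'s, followed by 2n+2 @'s, followed by 4n+2 ~'s (n = 1, 2, …).
Setting n = 4 gives 14, 10, 18 characters in each block.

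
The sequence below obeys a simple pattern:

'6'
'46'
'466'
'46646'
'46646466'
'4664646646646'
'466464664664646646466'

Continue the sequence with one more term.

4664646646646466464664664646646646

Each term (from the third on) is the previous term followed by the one before it: term 3 = 46·6 = 466.
So term 8 is 466464664664646646466·4664646646646.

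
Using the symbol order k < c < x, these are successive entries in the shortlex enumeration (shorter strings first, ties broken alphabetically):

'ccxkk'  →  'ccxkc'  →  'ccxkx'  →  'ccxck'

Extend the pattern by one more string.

The successor of ccxck increments the rightmost position that isn't already x and resets every position after it to k.

ccxcc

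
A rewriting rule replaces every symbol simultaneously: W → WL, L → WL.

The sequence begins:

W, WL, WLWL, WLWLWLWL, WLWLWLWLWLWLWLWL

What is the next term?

Rewriting the 16 symbols of WLWLWLWLWLWLWLWL one by one yields WL WL WL WL WL WL WL WL WL WL WL WL WL WL WL WL; concatenated:

WLWLWLWLWLWLWLWLWLWLWLWLWLWLWLWL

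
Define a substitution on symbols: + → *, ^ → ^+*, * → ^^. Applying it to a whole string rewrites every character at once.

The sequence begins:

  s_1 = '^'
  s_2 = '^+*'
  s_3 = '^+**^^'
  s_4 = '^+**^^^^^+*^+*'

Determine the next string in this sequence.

Rewriting the 14 symbols of ^+**^^^^^+*^+* one by one yields ^+* * ^^ ^^ ^+* ^+* ^+* ^+* ^+* * ^^ ^+* * ^^; concatenated:

^+**^^^^^+*^+*^+*^+*^+**^^^+**^^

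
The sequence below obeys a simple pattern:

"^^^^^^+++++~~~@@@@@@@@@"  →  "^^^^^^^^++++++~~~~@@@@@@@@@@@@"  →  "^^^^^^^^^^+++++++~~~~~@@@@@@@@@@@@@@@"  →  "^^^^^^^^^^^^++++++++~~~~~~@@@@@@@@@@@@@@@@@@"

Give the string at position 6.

^^^^^^^^^^^^^^^^++++++++++~~~~~~~~@@@@@@@@@@@@@@@@@@@@@@@@

Reading off run lengths: ^ runs 6, 8, 10, 12; + runs 5, 6, 7, 8; ~ runs 3, 4, 5, 6; @ runs 9, 12, 15, 18 — each is linear in n, where the shown terms are n = 2, 3, 4, 5.
At n = 7 the blocks have lengths 16, 10, 8, 24.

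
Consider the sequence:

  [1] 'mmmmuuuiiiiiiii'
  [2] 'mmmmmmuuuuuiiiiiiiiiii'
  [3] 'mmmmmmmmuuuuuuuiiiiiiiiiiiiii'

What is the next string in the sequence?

The n-th term is 2n m's then 2n-1 u's then 3n+2 i's, where the shown terms are n = 2, 3, 4.
At n = 5 the blocks have lengths 10, 9, 17.

mmmmmmmmmmuuuuuuuuuiiiiiiiiiiiiiiiii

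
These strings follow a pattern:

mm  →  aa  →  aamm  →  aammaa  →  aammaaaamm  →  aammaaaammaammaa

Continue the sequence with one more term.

aammaaaammaammaaaammaaaamm

From term 3 onward, concatenate the last term with the second-to-last: aa·mm = aamm, aamm·aa = aammaa, …
Continuing: aammaaaammaammaa · aammaaaamm gives term 7.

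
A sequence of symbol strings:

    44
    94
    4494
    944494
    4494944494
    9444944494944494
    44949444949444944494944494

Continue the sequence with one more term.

From term 3 onward, concatenate the second-to-last term with the last: 44·94 = 4494, 94·4494 = 944494, …
So term 8 is 9444944494944494·44949444949444944494944494.

944494449494449444949444949444944494944494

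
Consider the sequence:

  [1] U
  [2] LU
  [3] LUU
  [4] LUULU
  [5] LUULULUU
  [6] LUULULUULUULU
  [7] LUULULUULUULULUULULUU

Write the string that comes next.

LUULULUULUULULUULULUULUULULUULUULU

From term 3 onward, concatenate the last term with the second-to-last: LU·U = LUU, LUU·LU = LUULU, …
The next term joins LUULULUULUULULUULULUU and LUULULUULUULU.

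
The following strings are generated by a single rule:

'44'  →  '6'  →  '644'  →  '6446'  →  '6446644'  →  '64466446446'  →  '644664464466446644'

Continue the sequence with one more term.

64466446446644664464466446446

Each term (from the third on) is the previous term followed by the one before it: term 3 = 6·44 = 644.
The next term joins 644664464466446644 and 64466446446.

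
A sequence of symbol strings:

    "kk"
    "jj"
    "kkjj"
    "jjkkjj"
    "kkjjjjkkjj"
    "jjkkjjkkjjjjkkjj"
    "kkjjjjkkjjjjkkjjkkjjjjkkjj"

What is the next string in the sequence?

jjkkjjkkjjjjkkjjkkjjjjkkjjjjkkjjkkjjjjkkjj

From term 3 onward, concatenate the second-to-last term with the last: kk·jj = kkjj, jj·kkjj = jjkkjj, …
Continuing: jjkkjjkkjjjjkkjj · kkjjjjkkjjjjkkjjkkjjjjkkjj gives term 8.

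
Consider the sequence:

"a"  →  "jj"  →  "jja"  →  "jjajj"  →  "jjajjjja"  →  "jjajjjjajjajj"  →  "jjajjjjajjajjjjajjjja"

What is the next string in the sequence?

From term 3 onward, concatenate the last term with the second-to-last: jj·a = jja, jja·jj = jjajj, …
Continuing: jjajjjjajjajjjjajjjja · jjajjjjajjajj gives term 8.

jjajjjjajjajjjjajjjjajjajjjjajjajj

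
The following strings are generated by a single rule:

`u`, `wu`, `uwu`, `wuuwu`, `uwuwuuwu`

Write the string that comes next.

From term 3 onward, concatenate the second-to-last term with the last: u·wu = uwu, wu·uwu = wuuwu, …
So term 6 is wuuwu·uwuwuuwu.

wuuwuuwuwuuwu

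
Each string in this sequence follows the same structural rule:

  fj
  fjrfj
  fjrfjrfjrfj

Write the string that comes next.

s(k+1) = s(k)·r·s(k) — each term doubles the last with 'r' between the halves.
So the next term is two copies of fjrfjrfjrfj with 'r' between the halves.

fjrfjrfjrfjrfjrfjrfjrfj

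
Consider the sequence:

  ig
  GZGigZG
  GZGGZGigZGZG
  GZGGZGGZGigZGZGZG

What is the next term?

GZGGZGGZGGZGigZGZGZGZG

Every step adds GZG to the front and ZG to the end of the previous string.
So the next term is GZG·GZGGZGGZGigZGZGZG·ZG.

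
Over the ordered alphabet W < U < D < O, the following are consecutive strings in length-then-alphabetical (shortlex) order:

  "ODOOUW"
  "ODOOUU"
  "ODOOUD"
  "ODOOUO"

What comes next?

Find the rightmost character of ODOOUO below O, bump it to the next letter, and reset everything to its right to W.

ODOODW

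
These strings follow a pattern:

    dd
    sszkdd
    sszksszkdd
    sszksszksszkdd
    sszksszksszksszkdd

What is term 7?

sszksszksszksszksszksszkdd

Every step adds sszk at the front: s(k+1) = sszk·s(k).
From sszksszksszksszkdd, 2 further steps: sszksszksszksszkdd → sszksszksszksszksszkdd → (answer).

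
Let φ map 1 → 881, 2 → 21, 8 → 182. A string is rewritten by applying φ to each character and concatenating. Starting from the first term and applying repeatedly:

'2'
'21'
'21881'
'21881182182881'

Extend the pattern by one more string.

218811821828818811822188118221182182881

Replace each of the 14 characters of 21881182182881 in place — 21 881 182 182 881 881 182 21 881 182 21 182 182 881 — and concatenate.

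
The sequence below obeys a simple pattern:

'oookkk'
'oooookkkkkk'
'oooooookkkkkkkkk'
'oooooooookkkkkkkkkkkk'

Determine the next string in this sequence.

oooooooooookkkkkkkkkkkkkkk

Each string has the form o^{2n+1} k^{3n} (n = 1, 2, …).
At n = 5 the blocks have lengths 11, 15.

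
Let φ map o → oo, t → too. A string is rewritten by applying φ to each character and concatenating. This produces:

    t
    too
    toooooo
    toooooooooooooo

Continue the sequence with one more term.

toooooooooooooooooooooooooooooo

φ(toooooooooooooo) expands symbol-by-symbol to too oo oo oo oo oo oo oo oo oo oo oo oo oo oo; joining the 15 pieces gives the next term.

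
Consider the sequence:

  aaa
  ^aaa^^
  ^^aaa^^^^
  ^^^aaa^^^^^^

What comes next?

Each term wraps the previous one in ^ on the left and ^^ on the right.
One more step from ^^^aaa^^^^^^ gives the answer.

^^^^aaa^^^^^^^^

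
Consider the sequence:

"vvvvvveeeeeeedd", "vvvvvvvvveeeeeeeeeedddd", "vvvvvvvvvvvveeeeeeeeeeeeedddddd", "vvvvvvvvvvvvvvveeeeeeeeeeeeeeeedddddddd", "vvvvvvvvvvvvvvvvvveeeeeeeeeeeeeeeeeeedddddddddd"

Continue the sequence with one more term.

vvvvvvvvvvvvvvvvvvvvveeeeeeeeeeeeeeeeeeeeeedddddddddddd

Each string has the form v^{3n} e^{3n+1} d^{2n-2}, where the shown terms are n = 2, 3, 4, 5, 6.
Setting n = 7 gives 21, 22, 12 characters in each block.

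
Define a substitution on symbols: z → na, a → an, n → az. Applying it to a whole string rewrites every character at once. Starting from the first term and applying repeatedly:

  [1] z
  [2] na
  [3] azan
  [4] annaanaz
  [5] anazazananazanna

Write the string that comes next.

anazannaannaanazanazannaanazazan

φ(anazazananazanna) expands symbol-by-symbol to an az an na an na an az an az an na an az az an; joining the 16 pieces gives the next term.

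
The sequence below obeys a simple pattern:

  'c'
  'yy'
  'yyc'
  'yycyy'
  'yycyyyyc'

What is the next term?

From term 3 onward, concatenate the last term with the second-to-last: yy·c = yyc, yyc·yy = yycyy, …
The next term joins yycyyyyc and yycyy.

yycyyyycyycyy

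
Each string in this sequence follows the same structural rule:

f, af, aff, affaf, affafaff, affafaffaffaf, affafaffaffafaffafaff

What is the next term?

Each term (from the third on) is the previous term followed by the one before it: term 3 = af·f = aff.
Continuing: affafaffaffafaffafaff · affafaffaffaf gives term 8.

affafaffaffafaffafaffaffafaffaffaf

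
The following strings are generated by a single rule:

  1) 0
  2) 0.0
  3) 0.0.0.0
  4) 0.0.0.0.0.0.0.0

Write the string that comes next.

Each string is two copies of the previous one joined by '.'.
Doubling 0.0.0.0.0.0.0.0 with '.' between the halves:

0.0.0.0.0.0.0.0.0.0.0.0.0.0.0.0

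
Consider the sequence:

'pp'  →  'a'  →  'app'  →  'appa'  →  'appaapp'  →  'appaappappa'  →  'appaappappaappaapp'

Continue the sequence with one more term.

This is a Fibonacci-style word recurrence s(k) = s(k−1)·s(k−2): e.g. a·pp = app.
So term 8 is appaappappaappaapp·appaappappa.

appaappappaappaappappaappappa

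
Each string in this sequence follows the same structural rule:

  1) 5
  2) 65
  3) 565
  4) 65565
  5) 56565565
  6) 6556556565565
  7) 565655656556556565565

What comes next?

6556556565565565655656556556565565

From term 3 onward, concatenate the second-to-last term with the last: 5·65 = 565, 65·565 = 65565, …
The next term joins 6556556565565 and 565655656556556565565.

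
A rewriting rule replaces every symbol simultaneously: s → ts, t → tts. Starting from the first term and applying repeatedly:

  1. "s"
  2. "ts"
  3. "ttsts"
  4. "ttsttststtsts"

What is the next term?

ttsttststtsttststtststtsttststtsts

Applying the rule to each of the 13 symbols of ttsttststtsts gives the pieces tts tts ts tts tts ts tts ts tts tts ts tts ts, which concatenate to the answer.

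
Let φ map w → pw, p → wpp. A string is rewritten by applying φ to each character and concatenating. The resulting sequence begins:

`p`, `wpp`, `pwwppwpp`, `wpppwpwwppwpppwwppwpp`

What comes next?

φ(wpppwpwwppwpppwwppwpp) expands symbol-by-symbol to pw wpp wpp wpp pw wpp pw pw wpp wpp pw wpp wpp wpp pw pw wpp wpp pw wpp wpp; joining the 21 pieces gives the next term.

pwwppwppwpppwwpppwpwwppwpppwwppwppwpppwpwwppwpppwwppwpp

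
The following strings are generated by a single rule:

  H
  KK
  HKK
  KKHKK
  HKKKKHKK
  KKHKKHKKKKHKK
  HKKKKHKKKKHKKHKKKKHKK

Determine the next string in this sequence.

KKHKKHKKKKHKKHKKKKHKKKKHKKHKKKKHKK

From term 3 onward, concatenate the second-to-last term with the last: H·KK = HKK, KK·HKK = KKHKK, …
So term 8 is KKHKKHKKKKHKK·HKKKKHKKKKHKKHKKKKHKK.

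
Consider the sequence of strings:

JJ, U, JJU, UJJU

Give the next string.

This is a Fibonacci-style word recurrence s(k) = s(k−2)·s(k−1): e.g. JJ·U = JJU.
The next term joins JJU and UJJU.

JJUUJJU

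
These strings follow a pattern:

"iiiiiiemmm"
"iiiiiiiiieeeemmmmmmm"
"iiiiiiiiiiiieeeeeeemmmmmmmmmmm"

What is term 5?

iiiiiiiiiiiiiiiiiieeeeeeeeeeeeemmmmmmmmmmmmmmmmmmm

The n-th term is 3n+3 i's then 3n-2 e's then 4n-1 m's (n = 1, 2, …).
For term 5, n = 5, so the run lengths are 18, 13, 19.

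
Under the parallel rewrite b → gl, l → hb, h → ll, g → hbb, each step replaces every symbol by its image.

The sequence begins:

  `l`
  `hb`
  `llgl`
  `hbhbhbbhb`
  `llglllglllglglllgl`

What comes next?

Rewriting the 18 symbols of llglllglllglglllgl one by one yields hb hb hbb hb hb hb hbb hb hb hb hbb hb hbb hb hb hb hbb hb; concatenated:

hbhbhbbhbhbhbhbbhbhbhbhbbhbhbbhbhbhbhbbhb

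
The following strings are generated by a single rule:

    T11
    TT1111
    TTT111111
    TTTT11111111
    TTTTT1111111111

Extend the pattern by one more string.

Each string has the form T^{n} 1^{2n} (n = 1, 2, …).
For the next term, n = 6, so the run lengths are 6, 12.

TTTTTT111111111111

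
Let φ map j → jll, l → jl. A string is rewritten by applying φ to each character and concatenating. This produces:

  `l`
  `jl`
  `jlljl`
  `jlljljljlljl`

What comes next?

Rewriting each symbol of jlljljljlljl: j→jll, l→jl, l→jl, j→jll, l→jl, j→jll, l→jl, j→jll, l→jl, l→jl, j→jll, l→jl, which concatenates to jll jl jl jll jl jll jl jll jl jl jll jl.

jlljljljlljljlljljlljljljlljl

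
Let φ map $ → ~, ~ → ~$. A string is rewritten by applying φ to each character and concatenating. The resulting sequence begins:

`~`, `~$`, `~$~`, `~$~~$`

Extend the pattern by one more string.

~$~~$~$~

Expanding ~$~~$: ~→~$, $→~, ~→~$, ~→~$, $→~. Concatenated: ~$ ~ ~$ ~$ ~.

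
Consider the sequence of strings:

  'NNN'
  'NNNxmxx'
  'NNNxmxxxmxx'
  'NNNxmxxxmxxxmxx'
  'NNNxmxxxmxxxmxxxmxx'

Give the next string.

The strings grow by a fixed suffix xmxx each time.
So the next term is NNNxmxxxmxxxmxxxmxx·xmxx.

NNNxmxxxmxxxmxxxmxxxmxx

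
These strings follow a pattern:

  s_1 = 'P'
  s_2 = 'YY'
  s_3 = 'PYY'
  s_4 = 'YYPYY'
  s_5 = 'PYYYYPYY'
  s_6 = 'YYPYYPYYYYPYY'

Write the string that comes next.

Each term (from the third on) is the two preceding terms concatenated in order: term 3 = P·YY = PYY.
Continuing: PYYYYPYY · YYPYYPYYYYPYY gives term 7.

PYYYYPYYYYPYYPYYYYPYY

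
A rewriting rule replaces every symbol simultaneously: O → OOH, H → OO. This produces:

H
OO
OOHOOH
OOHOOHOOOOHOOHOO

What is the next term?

Rewriting the 16 symbols of OOHOOHOOOOHOOHOO one by one yields OOH OOH OO OOH OOH OO OOH OOH OOH OOH OO OOH OOH OO OOH OOH; concatenated:

OOHOOHOOOOHOOHOOOOHOOHOOHOOHOOOOHOOHOOOOHOOH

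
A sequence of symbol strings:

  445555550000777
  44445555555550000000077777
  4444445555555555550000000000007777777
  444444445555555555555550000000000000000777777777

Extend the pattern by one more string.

44444444445555555555555555550000000000000000000077777777777

The n-th term is 2n 4's then 3n+3 5's then 4n 0's then 2n+1 7's (n = 1, 2, …).
For the next term, n = 5, so the run lengths are 10, 18, 20, 11.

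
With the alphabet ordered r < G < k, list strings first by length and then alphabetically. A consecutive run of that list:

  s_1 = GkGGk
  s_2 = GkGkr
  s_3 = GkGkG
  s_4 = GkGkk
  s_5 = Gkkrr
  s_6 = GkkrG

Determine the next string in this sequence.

Gkkrk

The successor of GkkrG increments the rightmost position that isn't already k and resets every position after it to r.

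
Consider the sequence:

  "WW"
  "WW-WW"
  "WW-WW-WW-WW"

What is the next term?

Each string is two copies of the previous one joined by '-'.
So the next term is two copies of WW-WW-WW-WW with '-' between the halves.

WW-WW-WW-WW-WW-WW-WW-WW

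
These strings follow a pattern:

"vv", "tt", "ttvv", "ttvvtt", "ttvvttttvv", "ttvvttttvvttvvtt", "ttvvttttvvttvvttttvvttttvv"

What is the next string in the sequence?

ttvvttttvvttvvttttvvttttvvttvvttttvvttvvtt

This is a Fibonacci-style word recurrence s(k) = s(k−1)·s(k−2): e.g. tt·vv = ttvv.
The next term joins ttvvttttvvttvvttttvvttttvv and ttvvttttvvttvvtt.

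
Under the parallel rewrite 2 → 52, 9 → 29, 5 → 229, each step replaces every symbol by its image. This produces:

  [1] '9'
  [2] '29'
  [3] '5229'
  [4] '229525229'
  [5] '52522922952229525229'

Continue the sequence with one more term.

Applying the rule to each of the 20 symbols of 52522922952229525229 gives the pieces 229 52 229 52 52 29 52 52 29 229 52 52 52 29 229 52 229 52 52 29, which concatenate to the answer.

229522295252295252292295252522922952229525229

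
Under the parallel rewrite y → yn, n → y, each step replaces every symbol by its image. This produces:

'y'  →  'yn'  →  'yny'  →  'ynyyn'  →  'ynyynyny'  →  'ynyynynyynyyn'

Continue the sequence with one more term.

Replace each of the 13 characters of ynyynynyynyyn in place — yn y yn yn y yn y yn yn y yn yn y — and concatenate.

ynyynynyynyynynyynyny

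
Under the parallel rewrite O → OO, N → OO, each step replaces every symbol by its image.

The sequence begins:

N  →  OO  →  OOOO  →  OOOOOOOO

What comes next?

OOOOOOOOOOOOOOOO

Rewriting each symbol of OOOOOOOO: O→OO, O→OO, O→OO, O→OO, O→OO, O→OO, O→OO, O→OO, which concatenates to OO OO OO OO OO OO OO OO.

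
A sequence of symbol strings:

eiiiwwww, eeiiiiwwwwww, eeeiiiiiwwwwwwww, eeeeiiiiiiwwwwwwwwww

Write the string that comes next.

Reading off run lengths: e runs 1, 2, 3, 4; i runs 3, 4, 5, 6; w runs 4, 6, 8, 10 — each is linear in n, where the shown terms are n = 2, 3, 4, 5.
At n = 6 the blocks have lengths 5, 7, 12.

eeeeeiiiiiiiwwwwwwwwwwww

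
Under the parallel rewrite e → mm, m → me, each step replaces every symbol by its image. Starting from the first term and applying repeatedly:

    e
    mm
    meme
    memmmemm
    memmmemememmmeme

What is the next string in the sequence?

φ(memmmemememmmeme) expands symbol-by-symbol to me mm me me me mm me mm me mm me me me mm me mm; joining the 16 pieces gives the next term.

memmmemememmmemmmemmmemememmmemm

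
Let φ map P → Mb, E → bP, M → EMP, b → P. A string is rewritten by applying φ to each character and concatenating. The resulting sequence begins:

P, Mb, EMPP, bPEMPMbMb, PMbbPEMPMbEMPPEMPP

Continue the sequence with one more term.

Rewriting the 18 symbols of PMbbPEMPMbEMPPEMPP one by one yields Mb EMP P P Mb bP EMP Mb EMP P bP EMP Mb Mb bP EMP Mb Mb; concatenated:

MbEMPPPMbbPEMPMbEMPPbPEMPMbMbbPEMPMbMb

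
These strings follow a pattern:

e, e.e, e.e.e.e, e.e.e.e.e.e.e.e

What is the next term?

e.e.e.e.e.e.e.e.e.e.e.e.e.e.e.e

Each string is two copies of the previous one joined by '.'.
One more doubling of e.e.e.e.e.e.e.e gives the answer.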